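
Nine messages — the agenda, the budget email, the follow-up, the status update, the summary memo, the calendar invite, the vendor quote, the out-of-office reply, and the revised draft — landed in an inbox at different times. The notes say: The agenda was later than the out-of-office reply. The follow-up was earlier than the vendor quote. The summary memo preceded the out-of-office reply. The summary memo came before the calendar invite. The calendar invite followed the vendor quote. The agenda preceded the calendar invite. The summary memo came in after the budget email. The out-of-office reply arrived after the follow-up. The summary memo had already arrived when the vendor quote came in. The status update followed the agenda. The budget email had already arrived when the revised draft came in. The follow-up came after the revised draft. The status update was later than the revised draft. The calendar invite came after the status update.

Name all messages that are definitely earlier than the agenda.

Directly stated before the agenda: the out-of-office reply.
The budget email reaches the agenda via the budget email → the summary memo → the out-of-office reply → the agenda.
The follow-up reaches the agenda via the follow-up → the out-of-office reply → the agenda.
The revised draft reaches the agenda via the revised draft → the follow-up → the out-of-office reply → the agenda.
Likewise the summary memo reaches the agenda by chaining the stated constraints.

the budget email, the follow-up, the out-of-office reply, the revised draft, the summary memo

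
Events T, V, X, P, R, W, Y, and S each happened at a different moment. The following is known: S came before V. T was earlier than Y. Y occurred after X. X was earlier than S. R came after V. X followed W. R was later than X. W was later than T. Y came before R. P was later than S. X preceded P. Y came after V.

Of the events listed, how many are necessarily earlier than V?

4

Directly stated before V: S.
T reaches V via T → W → X → S → V.
W reaches V via W → X → S → V.
X reaches V via X → S → V.
That's S, T, W, and X — 4 in all.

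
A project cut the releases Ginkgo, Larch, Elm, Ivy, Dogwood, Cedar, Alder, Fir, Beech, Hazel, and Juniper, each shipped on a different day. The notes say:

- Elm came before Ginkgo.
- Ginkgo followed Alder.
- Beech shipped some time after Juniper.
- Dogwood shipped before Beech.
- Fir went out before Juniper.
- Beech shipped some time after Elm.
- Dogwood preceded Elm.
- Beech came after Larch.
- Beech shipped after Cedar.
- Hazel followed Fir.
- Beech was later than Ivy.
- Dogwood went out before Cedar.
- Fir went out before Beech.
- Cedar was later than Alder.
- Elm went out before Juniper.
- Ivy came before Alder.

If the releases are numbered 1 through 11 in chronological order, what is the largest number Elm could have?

8

Elm must come before Beech, Ginkgo, and Juniper — 3 releases forced after it.
Everything else can be placed before Elm in some valid order, so Elm can sit as late as position 11 − 3 = 8.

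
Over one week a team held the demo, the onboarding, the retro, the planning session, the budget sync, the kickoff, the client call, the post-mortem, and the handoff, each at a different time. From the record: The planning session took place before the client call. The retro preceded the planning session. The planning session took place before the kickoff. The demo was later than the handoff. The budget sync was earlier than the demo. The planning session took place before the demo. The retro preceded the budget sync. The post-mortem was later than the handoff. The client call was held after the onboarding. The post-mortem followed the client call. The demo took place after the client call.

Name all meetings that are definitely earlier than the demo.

the budget sync, the client call, the handoff, the onboarding, the planning session, the retro

Directly stated before the demo: the budget sync, the client call, the handoff, and the planning session.
The onboarding reaches the demo via the onboarding → the client call → the demo.
The retro reaches the demo via the retro → the planning session → the demo.
No chain forces the post-mortem (or any of the others) ahead of the demo.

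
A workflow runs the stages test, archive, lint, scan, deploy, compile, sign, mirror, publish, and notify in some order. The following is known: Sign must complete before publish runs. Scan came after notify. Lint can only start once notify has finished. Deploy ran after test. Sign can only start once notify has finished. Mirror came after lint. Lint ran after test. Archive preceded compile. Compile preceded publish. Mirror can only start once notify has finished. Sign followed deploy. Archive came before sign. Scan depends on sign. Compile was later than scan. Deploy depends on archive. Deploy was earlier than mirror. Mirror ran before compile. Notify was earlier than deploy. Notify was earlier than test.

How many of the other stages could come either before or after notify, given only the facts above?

1

Forced after notify: compile, deploy, lint, mirror, publish, scan, sign, and test.
That leaves archive with no forced order relative to notify — 1.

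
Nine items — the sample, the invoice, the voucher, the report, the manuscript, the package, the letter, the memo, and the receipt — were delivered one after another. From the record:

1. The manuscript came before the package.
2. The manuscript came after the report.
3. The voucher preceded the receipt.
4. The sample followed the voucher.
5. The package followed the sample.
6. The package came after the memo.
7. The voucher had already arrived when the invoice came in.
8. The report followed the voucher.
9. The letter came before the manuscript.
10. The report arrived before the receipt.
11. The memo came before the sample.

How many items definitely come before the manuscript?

3

Directly stated before the manuscript: the letter and the report.
The voucher reaches the manuscript via the voucher → the report → the manuscript.
No chain forces the sample (or any of the others) ahead of the manuscript.
That's the letter, the report, and the voucher — 3 in all.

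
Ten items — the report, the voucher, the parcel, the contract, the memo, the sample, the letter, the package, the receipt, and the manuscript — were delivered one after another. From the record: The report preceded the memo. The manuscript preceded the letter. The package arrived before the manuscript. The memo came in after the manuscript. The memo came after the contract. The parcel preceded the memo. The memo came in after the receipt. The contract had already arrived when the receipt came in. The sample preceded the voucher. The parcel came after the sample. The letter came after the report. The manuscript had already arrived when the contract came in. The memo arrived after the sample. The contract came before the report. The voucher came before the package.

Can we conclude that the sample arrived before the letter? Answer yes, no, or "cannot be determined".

yes

Chain the constraints: the sample → the voucher → the package → the manuscript → the letter. Each link is directly stated, so the sample comes before the letter.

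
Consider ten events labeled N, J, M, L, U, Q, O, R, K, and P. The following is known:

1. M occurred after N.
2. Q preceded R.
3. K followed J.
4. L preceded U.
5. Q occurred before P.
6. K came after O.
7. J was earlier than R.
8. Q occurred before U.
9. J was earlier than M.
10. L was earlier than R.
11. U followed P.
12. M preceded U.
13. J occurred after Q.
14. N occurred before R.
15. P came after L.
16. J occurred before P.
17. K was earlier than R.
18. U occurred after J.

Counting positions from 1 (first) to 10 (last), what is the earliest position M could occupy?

J, N, and Q must all come before M — 3 forced predecessors.
Nothing else is forced ahead of M, so its earliest slot is position 3 + 1 = 4.

4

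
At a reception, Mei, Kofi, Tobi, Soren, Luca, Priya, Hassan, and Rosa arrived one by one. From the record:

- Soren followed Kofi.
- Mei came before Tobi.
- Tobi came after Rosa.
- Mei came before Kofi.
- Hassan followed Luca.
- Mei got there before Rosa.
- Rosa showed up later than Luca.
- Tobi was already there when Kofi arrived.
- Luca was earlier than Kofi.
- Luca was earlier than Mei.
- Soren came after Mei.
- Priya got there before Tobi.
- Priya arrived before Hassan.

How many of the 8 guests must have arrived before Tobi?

4

Directly stated before Tobi: Mei, Priya, and Rosa.
Luca reaches Tobi via Luca → Rosa → Tobi.
No chain forces Soren (or any of the others) ahead of Tobi.
That's Luca, Mei, Priya, and Rosa — 4 in all.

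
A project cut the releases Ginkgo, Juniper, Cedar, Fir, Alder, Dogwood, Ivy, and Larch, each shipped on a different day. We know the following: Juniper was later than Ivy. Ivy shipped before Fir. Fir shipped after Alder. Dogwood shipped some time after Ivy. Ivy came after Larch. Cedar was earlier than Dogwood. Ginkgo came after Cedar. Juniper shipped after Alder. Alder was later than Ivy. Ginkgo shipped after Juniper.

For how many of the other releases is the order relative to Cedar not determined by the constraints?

5

Forced after Cedar: Dogwood and Ginkgo.
That leaves Alder, Fir, Ivy, Juniper, and Larch with no forced order relative to Cedar — 5.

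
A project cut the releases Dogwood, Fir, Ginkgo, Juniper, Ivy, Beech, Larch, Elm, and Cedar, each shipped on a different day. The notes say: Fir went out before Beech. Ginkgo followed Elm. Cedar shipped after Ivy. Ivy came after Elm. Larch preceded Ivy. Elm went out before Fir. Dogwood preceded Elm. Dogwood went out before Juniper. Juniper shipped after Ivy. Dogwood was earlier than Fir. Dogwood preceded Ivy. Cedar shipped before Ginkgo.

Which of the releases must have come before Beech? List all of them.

Directly stated before Beech: Fir.
Dogwood reaches Beech via Dogwood → Fir → Beech.
Elm reaches Beech via Elm → Fir → Beech.
No chain forces Larch (or any of the others) ahead of Beech.

Dogwood, Elm, Fir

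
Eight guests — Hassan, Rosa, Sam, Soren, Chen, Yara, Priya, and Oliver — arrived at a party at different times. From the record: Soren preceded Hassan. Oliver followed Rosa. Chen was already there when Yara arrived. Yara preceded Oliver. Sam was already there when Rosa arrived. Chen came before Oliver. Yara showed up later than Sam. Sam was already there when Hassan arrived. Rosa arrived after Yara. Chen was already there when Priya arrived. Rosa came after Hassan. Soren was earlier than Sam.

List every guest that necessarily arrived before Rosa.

Chen, Hassan, Sam, Soren, Yara

Directly stated before Rosa: Hassan, Sam, and Yara.
Chen reaches Rosa via Chen → Yara → Rosa.
Soren reaches Rosa via Soren → Hassan → Rosa.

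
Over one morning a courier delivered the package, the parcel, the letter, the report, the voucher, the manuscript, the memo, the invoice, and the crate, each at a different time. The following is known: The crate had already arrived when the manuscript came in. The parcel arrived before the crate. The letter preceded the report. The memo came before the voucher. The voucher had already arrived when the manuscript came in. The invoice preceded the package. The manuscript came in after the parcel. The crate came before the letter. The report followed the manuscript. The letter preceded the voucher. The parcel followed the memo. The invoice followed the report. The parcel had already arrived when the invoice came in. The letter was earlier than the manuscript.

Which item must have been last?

Every other item has a chain of constraints placing it before the package, so the package is last.

the package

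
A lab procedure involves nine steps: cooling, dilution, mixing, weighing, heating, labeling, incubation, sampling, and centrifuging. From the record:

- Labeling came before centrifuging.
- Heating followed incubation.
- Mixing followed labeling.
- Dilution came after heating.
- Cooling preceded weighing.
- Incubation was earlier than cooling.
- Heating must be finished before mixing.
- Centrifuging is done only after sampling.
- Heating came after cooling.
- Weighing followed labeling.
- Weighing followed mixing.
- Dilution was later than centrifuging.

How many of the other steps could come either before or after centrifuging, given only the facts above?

Forced before centrifuging: labeling and sampling; forced after centrifuging: dilution.
That leaves cooling, heating, incubation, mixing, and weighing with no forced order relative to centrifuging — 5.

5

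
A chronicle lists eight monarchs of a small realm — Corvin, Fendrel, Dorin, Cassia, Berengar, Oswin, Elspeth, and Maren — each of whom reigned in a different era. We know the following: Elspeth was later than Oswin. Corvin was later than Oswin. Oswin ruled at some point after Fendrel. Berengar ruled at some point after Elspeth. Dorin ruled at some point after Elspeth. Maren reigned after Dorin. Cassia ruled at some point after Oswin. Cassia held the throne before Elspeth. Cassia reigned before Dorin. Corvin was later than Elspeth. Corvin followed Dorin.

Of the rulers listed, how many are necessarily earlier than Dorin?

Directly stated before Dorin: Cassia and Elspeth.
Fendrel reaches Dorin via Fendrel → Oswin → Elspeth → Dorin.
Oswin reaches Dorin via Oswin → Elspeth → Dorin.
That's Cassia, Elspeth, Fendrel, and Oswin — 4 in all.

4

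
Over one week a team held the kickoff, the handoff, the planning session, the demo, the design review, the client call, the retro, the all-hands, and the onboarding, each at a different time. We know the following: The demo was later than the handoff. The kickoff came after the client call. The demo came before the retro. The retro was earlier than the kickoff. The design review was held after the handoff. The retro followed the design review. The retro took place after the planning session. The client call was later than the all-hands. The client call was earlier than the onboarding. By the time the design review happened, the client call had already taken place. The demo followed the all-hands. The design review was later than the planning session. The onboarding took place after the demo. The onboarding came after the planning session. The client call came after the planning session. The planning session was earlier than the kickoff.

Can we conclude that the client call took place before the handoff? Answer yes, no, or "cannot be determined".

cannot be determined

No chain of stated constraints runs from the client call to the handoff, and none runs from the handoff to the client call either.
So the relative order of the client call and the handoff is not fixed by the given facts.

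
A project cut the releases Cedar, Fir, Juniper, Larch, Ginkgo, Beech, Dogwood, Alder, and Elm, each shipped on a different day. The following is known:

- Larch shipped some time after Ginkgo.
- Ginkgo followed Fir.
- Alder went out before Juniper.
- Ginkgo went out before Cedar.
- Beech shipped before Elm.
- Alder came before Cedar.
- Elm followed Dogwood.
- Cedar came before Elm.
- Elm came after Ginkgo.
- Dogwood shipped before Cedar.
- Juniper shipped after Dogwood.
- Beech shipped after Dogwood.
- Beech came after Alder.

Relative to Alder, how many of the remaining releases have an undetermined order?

4

Forced after Alder: Beech, Cedar, Elm, and Juniper.
That leaves Dogwood, Fir, Ginkgo, and Larch with no forced order relative to Alder — 4.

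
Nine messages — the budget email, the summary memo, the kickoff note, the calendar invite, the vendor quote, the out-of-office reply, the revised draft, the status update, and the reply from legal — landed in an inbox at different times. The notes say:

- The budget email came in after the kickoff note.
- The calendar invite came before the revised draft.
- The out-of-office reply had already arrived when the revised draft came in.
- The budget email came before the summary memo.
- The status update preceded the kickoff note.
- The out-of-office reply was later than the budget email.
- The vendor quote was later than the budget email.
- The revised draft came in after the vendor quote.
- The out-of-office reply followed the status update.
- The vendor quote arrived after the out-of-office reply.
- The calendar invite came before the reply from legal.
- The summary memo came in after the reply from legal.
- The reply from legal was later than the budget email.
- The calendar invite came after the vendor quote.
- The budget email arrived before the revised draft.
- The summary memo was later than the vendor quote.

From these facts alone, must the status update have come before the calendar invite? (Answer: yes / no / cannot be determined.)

yes

Chain the constraints: the status update → the out-of-office reply → the vendor quote → the calendar invite. Each link is directly stated, so the status update comes before the calendar invite.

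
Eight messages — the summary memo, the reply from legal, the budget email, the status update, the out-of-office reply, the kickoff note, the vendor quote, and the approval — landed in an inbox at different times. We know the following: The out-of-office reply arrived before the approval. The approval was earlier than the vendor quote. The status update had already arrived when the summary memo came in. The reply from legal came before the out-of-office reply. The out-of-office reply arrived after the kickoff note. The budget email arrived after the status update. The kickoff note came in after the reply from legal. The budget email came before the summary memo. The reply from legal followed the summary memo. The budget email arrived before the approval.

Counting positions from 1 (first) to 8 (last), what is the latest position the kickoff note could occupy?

5

The kickoff note must come before the approval, the out-of-office reply, and the vendor quote — 3 messages forced after it.
Everything else can be placed before the kickoff note in some valid order, so the kickoff note can sit as late as position 8 − 3 = 5.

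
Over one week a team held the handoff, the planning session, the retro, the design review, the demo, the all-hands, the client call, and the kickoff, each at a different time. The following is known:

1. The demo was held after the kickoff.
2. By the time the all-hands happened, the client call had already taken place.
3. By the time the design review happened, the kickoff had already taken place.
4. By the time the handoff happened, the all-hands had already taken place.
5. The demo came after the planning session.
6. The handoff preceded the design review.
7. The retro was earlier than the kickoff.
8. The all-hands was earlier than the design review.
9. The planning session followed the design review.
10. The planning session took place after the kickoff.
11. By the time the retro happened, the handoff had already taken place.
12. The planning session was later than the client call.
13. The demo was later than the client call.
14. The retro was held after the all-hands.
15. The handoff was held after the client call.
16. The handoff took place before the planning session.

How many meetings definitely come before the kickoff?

Directly stated before the kickoff: the retro.
The all-hands reaches the kickoff via the all-hands → the retro → the kickoff.
The client call reaches the kickoff via the client call → the handoff → the retro → the kickoff.
The handoff reaches the kickoff via the handoff → the retro → the kickoff.
That's the all-hands, the client call, the handoff, and the retro — 4 in all.

4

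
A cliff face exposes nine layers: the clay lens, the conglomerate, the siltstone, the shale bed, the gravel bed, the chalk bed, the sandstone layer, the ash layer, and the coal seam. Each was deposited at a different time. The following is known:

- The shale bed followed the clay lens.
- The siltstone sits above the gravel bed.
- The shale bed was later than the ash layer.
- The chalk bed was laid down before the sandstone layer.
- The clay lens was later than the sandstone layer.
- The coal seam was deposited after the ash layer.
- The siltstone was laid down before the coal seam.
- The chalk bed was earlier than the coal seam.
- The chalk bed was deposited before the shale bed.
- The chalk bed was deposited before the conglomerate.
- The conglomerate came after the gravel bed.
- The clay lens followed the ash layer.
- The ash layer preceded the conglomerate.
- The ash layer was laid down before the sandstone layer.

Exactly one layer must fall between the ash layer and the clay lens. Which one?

the sandstone layer

Tracing the constraints gives the ash layer → the sandstone layer → the clay lens, so the sandstone layer sits after the ash layer and before the clay lens.
No other layer is forced both after the ash layer and before the clay lens.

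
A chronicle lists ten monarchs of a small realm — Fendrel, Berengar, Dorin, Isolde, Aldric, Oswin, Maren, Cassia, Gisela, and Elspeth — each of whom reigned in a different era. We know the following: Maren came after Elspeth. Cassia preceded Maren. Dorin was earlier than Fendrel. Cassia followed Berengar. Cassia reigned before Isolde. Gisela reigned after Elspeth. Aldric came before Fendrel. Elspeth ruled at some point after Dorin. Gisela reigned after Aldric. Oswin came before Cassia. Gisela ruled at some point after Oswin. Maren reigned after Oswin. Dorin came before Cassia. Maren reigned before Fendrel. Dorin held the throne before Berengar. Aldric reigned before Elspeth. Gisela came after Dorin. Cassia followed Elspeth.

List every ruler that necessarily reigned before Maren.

Aldric, Berengar, Cassia, Dorin, Elspeth, Oswin

Directly stated before Maren: Cassia, Elspeth, and Oswin.
Aldric reaches Maren via Aldric → Elspeth → Maren.
Berengar reaches Maren via Berengar → Cassia → Maren.
Dorin reaches Maren via Dorin → Cassia → Maren.
No chain forces Fendrel (or any of the others) ahead of Maren.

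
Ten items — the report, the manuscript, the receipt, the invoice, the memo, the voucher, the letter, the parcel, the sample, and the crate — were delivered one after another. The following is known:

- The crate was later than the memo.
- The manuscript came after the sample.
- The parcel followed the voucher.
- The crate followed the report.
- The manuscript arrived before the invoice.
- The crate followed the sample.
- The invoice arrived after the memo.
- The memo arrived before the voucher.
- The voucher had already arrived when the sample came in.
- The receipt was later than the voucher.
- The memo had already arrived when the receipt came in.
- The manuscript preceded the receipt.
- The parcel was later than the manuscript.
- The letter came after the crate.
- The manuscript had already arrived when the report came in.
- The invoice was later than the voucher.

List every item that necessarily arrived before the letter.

the crate, the manuscript, the memo, the report, the sample, the voucher

Directly stated before the letter: the crate.
The manuscript reaches the letter via the manuscript → the report → the crate → the letter.
The memo reaches the letter via the memo → the crate → the letter.
The report reaches the letter via the report → the crate → the letter.
Likewise the sample and the voucher each reach the letter by chaining the stated constraints.
No chain forces the receipt (or any of the others) ahead of the letter.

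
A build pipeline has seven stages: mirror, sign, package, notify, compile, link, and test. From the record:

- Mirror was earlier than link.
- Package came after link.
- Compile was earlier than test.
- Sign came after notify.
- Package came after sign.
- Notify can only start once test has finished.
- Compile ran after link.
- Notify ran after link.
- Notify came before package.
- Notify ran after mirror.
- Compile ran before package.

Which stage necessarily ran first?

mirror

Mirror has a chain of constraints placing it before every other stage, so mirror must be first.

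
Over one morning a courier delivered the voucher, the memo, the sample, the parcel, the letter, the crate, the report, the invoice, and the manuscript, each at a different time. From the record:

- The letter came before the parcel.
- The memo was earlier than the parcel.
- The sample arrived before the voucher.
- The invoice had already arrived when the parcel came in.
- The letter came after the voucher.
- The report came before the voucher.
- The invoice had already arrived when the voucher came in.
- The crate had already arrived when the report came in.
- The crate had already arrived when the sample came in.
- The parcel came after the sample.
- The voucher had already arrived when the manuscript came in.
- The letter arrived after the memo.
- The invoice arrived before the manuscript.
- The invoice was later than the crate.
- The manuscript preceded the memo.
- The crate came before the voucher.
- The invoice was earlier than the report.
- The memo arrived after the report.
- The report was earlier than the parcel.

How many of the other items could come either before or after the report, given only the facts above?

1

Forced before the report: the crate and the invoice; forced after the report: the letter, the manuscript, the memo, the parcel, and the voucher.
That leaves the sample with no forced order relative to the report — 1.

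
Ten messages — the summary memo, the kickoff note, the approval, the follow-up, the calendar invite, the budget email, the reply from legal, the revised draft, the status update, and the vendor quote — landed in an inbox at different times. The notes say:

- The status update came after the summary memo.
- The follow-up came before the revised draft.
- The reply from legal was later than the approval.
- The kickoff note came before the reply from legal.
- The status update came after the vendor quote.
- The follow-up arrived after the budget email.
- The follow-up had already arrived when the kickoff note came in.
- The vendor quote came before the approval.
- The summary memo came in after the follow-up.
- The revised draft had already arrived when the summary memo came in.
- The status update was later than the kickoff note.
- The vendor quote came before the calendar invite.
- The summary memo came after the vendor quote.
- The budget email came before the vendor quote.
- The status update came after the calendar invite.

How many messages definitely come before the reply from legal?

5

Directly stated before the reply from legal: the approval and the kickoff note.
The budget email reaches the reply from legal via the budget email → the follow-up → the kickoff note → the reply from legal.
The follow-up reaches the reply from legal via the follow-up → the kickoff note → the reply from legal.
The vendor quote reaches the reply from legal via the vendor quote → the approval → the reply from legal.
No chain forces the summary memo (or any of the others) ahead of the reply from legal.
That's the approval, the budget email, the follow-up, the kickoff note, and the vendor quote — 5 in all.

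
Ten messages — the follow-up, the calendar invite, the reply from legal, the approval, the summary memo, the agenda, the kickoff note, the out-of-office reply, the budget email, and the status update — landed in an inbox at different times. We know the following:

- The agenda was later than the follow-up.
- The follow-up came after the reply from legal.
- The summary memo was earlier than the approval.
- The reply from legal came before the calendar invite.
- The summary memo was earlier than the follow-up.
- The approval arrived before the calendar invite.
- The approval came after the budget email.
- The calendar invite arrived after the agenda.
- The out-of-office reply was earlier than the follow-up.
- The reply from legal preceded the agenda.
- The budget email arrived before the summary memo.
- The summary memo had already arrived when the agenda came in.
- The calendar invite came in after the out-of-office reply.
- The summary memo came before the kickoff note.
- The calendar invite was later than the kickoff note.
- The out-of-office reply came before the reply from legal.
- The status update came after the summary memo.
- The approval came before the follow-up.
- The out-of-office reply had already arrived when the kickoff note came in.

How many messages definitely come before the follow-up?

5

Directly stated before the follow-up: the approval, the out-of-office reply, the reply from legal, and the summary memo.
The budget email reaches the follow-up via the budget email → the summary memo → the follow-up.
That's the approval, the budget email, the out-of-office reply, the reply from legal, and the summary memo — 5 in all.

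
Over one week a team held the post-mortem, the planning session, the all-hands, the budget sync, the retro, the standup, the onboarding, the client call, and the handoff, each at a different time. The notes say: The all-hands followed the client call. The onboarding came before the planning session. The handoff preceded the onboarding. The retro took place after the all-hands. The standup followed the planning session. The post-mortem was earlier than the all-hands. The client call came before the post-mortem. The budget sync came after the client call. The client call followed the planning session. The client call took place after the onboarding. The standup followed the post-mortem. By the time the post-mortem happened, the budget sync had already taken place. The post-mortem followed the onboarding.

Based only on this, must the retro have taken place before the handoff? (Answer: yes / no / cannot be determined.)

Tracing the constraints gives the handoff → the onboarding → the client call → the all-hands → the retro, so the handoff must come before the retro.
That means the retro cannot be before the handoff.

no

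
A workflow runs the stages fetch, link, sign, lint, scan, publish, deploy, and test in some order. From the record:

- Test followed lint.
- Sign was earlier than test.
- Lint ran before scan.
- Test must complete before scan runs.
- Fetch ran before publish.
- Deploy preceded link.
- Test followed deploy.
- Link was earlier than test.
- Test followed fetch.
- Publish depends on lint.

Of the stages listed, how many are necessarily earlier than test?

5

Directly stated before test: deploy, fetch, link, lint, and sign.
No chain forces scan (or any of the others) ahead of test.
That's deploy, fetch, link, lint, and sign — 5 in all.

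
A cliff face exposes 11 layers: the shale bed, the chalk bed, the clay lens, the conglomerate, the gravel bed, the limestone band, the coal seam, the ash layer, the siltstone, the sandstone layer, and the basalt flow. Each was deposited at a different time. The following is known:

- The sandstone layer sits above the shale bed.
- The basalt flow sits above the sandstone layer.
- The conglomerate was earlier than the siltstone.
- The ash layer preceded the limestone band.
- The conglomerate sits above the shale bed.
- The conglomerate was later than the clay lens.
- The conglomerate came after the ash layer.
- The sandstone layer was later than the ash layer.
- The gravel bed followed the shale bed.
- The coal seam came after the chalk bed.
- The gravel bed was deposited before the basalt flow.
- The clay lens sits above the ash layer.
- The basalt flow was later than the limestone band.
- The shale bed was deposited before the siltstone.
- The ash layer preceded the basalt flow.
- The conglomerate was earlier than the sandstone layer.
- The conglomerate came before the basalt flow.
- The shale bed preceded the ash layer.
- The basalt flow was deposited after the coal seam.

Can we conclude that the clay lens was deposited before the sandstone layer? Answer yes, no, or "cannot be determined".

Chain the constraints: the clay lens → the conglomerate → the sandstone layer. Each link is directly stated, so the clay lens comes before the sandstone layer.

yes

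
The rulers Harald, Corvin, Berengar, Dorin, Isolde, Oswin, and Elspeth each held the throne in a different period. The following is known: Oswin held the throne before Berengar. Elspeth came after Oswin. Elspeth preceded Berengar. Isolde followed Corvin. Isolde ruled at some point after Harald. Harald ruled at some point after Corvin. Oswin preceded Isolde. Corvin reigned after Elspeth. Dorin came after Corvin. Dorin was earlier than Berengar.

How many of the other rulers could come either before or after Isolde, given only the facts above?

Forced before Isolde: Corvin, Elspeth, Harald, and Oswin.
That leaves Berengar and Dorin with no forced order relative to Isolde — 2.

2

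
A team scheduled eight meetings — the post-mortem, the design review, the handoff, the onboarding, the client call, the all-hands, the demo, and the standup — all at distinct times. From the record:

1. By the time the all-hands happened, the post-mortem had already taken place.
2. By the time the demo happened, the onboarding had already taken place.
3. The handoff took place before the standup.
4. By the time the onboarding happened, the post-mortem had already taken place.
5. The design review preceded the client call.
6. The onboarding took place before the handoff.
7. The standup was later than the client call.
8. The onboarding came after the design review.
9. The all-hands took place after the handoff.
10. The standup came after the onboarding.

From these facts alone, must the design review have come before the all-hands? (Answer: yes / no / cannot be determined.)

Chain the constraints: the design review → the onboarding → the handoff → the all-hands. Each link is directly stated, so the design review comes before the all-hands.

yes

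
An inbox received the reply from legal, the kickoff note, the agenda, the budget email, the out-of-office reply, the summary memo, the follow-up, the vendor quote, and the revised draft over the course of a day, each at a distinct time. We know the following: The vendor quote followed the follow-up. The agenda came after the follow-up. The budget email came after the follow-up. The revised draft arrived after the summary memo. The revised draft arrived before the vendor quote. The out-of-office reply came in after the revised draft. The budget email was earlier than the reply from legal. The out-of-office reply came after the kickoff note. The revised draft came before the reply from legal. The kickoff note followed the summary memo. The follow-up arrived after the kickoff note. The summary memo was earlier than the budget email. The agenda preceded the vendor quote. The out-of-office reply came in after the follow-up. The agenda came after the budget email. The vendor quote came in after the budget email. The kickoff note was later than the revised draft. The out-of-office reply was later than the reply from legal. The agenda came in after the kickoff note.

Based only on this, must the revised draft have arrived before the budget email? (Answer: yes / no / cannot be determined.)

Chain the constraints: the revised draft → the kickoff note → the follow-up → the budget email. Each link is directly stated, so the revised draft comes before the budget email.

yes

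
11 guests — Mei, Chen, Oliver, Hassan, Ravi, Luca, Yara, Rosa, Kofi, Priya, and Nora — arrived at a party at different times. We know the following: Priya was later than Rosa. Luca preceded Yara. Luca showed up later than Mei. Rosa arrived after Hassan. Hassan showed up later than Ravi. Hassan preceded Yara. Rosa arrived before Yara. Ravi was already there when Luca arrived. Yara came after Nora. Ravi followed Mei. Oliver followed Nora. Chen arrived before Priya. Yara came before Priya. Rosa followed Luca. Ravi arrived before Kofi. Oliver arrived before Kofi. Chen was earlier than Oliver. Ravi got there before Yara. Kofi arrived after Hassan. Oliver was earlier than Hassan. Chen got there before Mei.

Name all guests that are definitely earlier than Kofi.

Chen, Hassan, Mei, Nora, Oliver, Ravi

Directly stated before Kofi: Hassan, Oliver, and Ravi.
Chen reaches Kofi via Chen → Oliver → Kofi.
Mei reaches Kofi via Mei → Ravi → Kofi.
Nora reaches Kofi via Nora → Oliver → Kofi.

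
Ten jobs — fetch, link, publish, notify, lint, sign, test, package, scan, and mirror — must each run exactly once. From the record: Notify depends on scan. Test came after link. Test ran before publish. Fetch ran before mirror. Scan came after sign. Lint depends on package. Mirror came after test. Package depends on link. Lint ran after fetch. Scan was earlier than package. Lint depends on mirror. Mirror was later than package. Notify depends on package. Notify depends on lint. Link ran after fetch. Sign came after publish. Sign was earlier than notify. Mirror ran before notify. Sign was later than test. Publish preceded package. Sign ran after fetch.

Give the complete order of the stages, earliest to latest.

fetch, link, test, publish, sign, scan, package, mirror, lint, notify

The constraints fix every adjacent pair, so only one ordering works:
fetch → link → test → publish → sign → scan → package → mirror → lint → notify.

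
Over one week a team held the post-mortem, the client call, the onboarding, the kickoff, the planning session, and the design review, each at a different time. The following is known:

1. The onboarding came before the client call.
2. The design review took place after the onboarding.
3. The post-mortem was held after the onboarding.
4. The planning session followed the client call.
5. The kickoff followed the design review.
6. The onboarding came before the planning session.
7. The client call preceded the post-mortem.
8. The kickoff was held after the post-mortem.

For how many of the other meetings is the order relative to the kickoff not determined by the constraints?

1

Forced before the kickoff: the client call, the design review, the onboarding, and the post-mortem.
That leaves the planning session with no forced order relative to the kickoff — 1.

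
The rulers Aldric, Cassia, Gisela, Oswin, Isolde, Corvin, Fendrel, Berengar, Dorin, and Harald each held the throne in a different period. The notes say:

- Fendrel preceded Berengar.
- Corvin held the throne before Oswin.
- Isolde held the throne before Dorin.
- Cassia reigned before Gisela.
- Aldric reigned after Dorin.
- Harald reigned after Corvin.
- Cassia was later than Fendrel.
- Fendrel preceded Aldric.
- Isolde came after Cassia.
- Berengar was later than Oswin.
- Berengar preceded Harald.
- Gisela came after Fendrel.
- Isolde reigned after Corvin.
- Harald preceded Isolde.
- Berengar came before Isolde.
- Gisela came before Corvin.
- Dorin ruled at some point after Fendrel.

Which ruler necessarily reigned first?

Fendrel has a chain of constraints placing them before every other ruler, so Fendrel must be first.

Fendrel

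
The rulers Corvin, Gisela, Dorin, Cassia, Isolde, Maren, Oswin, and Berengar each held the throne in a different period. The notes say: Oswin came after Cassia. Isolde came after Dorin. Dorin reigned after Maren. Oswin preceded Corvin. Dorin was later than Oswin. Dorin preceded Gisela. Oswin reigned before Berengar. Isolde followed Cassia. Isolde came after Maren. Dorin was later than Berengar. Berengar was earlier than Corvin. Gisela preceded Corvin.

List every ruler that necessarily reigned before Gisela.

Berengar, Cassia, Dorin, Maren, Oswin

Directly stated before Gisela: Dorin.
Berengar reaches Gisela via Berengar → Dorin → Gisela.
Cassia reaches Gisela via Cassia → Oswin → Dorin → Gisela.
Maren reaches Gisela via Maren → Dorin → Gisela.
Likewise Oswin reaches Gisela by chaining the stated constraints.
No chain forces Corvin (or any of the others) ahead of Gisela.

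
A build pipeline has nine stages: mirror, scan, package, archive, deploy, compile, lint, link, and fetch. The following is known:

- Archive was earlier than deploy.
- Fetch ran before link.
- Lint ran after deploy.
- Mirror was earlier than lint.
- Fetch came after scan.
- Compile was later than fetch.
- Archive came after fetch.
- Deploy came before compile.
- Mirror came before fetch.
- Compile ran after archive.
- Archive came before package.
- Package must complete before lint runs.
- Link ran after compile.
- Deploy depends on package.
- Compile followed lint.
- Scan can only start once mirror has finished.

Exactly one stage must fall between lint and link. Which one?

compile

Tracing the constraints gives lint → compile → link, so compile sits after lint and before link.
No other stage is forced both after lint and before link.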